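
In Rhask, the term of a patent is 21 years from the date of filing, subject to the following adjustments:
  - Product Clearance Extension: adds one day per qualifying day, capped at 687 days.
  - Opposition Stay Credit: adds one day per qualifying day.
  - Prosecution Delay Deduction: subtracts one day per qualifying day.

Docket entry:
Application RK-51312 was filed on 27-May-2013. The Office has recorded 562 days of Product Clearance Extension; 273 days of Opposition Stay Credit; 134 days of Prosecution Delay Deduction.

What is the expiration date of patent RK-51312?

April 27, 2036

Base term: filing date + 21 years → 27 May 2034.
Product Clearance Extension: 562 days (within the 687-day cap) → +562 days → 10 December 2035.
Opposition Stay Credit: +273 days → 8 September 2036.
Prosecution Delay Deduction: −134 days → 27 April 2036.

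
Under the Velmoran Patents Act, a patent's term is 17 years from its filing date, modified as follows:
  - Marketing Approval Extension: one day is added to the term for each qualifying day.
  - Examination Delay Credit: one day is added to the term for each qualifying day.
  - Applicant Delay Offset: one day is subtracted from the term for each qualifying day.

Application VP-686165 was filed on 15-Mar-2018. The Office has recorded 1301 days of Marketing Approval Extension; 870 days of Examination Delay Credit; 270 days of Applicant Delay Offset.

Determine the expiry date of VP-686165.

Base term: filing date + 17 years → 15 March 2035.
Marketing Approval Extension: +1301 days → 6 October 2038.
Examination Delay Credit: +870 days → 22 February 2041.
Applicant Delay Offset: −270 days → 28 May 2040.

May 28, 2040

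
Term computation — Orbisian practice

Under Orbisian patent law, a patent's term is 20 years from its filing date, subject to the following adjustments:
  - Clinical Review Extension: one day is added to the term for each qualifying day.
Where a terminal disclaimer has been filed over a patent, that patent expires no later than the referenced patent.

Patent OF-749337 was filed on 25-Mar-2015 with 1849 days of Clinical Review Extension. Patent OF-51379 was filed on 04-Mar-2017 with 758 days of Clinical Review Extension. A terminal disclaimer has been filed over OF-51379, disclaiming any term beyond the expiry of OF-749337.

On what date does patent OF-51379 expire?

Natural term of OF-51379:
  Base: filing + 20 years → 4 March 2037.
  Clinical Review Extension: +758 days → 1 April 2039.
Expiry of referenced patent OF-749337:
  Base: filing + 20 years → 25 March 2035.
  Clinical Review Extension: +1849 days → 16 April 2040.
Terminal disclaimer: OF-51379 expires on the earlier of 1 April 2039 and 16 April 2040.

April 1, 2039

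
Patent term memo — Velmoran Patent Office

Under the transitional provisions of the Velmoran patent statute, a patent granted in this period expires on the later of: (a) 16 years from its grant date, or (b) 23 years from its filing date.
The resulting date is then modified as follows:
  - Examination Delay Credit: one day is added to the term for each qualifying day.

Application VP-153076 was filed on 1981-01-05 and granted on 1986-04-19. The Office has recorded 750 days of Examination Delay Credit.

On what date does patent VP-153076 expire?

January 24, 2006

(a) grant + 16 years → 19 April 2002.
(b) filing + 23 years → 5 January 2004.
Later of the two: 5 January 2004.
Examination Delay Credit: +750 days → 24 January 2006.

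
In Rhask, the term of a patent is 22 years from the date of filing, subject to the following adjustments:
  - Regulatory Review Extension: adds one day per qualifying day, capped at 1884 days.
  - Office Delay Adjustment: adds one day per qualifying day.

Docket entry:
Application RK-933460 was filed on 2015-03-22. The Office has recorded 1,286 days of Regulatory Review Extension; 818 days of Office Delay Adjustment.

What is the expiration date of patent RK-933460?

Base term: filing date + 22 years → 22 March 2037.
Regulatory Review Extension: 1286 days (within the 1884-day cap) → +1286 days → 28 September 2040.
Office Delay Adjustment: +818 days → 25 December 2042.

2042-12-25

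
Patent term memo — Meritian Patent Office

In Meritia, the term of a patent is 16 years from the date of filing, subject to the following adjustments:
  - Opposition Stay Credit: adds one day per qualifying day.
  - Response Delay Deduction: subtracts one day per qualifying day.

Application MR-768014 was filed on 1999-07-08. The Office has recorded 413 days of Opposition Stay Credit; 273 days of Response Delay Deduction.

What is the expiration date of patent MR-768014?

Base term: filing date + 16 years → 8 July 2015.
Opposition Stay Credit: +413 days → 24 August 2016.
Response Delay Deduction: −273 days → 25 November 2015.

2015-11-25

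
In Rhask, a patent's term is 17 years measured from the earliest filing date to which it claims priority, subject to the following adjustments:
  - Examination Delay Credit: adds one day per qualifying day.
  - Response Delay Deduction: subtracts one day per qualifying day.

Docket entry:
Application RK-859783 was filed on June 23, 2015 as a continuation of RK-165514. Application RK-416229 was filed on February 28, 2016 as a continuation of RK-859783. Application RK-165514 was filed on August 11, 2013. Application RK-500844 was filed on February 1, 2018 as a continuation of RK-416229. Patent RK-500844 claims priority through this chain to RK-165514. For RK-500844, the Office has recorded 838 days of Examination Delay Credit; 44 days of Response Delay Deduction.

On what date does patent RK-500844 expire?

October 13, 2032

Earliest priority filing: 11 August 2013.
Base term: 11 August 2013 + 17 years → 11 August 2030.
Examination Delay Credit: +838 days → 26 November 2032.
Response Delay Deduction: −44 days → 13 October 2032.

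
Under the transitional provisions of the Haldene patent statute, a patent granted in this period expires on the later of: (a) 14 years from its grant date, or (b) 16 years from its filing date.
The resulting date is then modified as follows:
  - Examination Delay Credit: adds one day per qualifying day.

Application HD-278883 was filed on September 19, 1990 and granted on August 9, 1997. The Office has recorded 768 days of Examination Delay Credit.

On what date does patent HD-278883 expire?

(a) grant + 14 years → 9 August 2011.
(b) filing + 16 years → 19 September 2006.
Later of the two: 9 August 2011.
Examination Delay Credit: +768 days → 15 September 2013.

2013-09-15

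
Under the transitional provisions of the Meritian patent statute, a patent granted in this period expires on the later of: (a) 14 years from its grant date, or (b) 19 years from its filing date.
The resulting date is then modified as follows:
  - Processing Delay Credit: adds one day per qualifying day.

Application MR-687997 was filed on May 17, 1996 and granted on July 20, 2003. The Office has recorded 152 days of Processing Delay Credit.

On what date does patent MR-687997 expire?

(a) grant + 14 years → 20 July 2017.
(b) filing + 19 years → 17 May 2015.
Later of the two: 20 July 2017.
Processing Delay Credit: +152 days → 19 December 2017.

2017-12-19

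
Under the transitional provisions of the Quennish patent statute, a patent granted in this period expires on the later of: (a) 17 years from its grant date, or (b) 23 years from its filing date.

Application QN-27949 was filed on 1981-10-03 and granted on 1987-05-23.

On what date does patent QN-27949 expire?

October 3, 2004

(a) grant + 17 years → 23 May 2004.
(b) filing + 23 years → 3 October 2004.
Later of the two: 3 October 2004.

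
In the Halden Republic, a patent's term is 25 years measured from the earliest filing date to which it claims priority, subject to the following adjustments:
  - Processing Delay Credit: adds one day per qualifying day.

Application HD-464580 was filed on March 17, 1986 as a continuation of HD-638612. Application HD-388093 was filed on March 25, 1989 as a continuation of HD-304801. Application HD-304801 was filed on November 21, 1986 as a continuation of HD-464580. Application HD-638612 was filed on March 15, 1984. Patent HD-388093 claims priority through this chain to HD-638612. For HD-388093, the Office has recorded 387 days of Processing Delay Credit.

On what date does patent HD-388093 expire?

Earliest priority filing: 15 March 1984.
Base term: 15 March 1984 + 25 years → 15 March 2009.
Processing Delay Credit: +387 days → 6 April 2010.

April 6, 2010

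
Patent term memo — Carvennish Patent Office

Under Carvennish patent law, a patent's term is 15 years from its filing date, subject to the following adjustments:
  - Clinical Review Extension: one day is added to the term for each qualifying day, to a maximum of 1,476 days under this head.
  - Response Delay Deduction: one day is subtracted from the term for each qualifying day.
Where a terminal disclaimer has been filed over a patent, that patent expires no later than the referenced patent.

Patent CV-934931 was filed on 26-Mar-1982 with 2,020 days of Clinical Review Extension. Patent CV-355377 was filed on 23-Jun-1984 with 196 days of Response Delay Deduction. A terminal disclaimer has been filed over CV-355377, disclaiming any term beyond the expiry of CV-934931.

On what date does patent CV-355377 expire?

Natural term of CV-355377:
  Base: filing + 15 years → 23 June 1999.
  Response Delay Deduction: −196 days → 9 December 1998.
Expiry of referenced patent CV-934931:
  Base: filing + 15 years → 26 March 1997.
  Clinical Review Extension: 2020 days claimed exceeds the 1476-day cap, so +1476 days → 10 April 2001.
Terminal disclaimer: CV-355377 expires on the earlier of 9 December 1998 and 10 April 2001.

1998-12-09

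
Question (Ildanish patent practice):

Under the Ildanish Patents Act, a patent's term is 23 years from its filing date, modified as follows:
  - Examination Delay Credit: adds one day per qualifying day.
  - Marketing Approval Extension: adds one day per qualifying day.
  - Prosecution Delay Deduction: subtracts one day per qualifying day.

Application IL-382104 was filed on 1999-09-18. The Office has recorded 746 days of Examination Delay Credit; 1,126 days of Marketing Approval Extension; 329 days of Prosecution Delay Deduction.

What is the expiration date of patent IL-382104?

Base term: filing date + 23 years → 18 September 2022.
Examination Delay Credit: +746 days → 3 October 2024.
Marketing Approval Extension: +1126 days → 3 November 2027.
Prosecution Delay Deduction: −329 days → 9 December 2026.

2026-12-09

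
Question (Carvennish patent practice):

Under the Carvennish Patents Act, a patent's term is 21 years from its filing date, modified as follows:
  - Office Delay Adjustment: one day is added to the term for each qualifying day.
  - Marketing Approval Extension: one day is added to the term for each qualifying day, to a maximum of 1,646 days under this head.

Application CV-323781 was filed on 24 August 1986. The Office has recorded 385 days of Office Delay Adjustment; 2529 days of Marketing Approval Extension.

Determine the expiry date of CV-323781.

2013-03-16

Base term: filing date + 21 years → 24 August 2007.
Office Delay Adjustment: +385 days → 12 September 2008.
Marketing Approval Extension: 2529 days claimed exceeds the 1646-day cap, so +1646 days → 16 March 2013.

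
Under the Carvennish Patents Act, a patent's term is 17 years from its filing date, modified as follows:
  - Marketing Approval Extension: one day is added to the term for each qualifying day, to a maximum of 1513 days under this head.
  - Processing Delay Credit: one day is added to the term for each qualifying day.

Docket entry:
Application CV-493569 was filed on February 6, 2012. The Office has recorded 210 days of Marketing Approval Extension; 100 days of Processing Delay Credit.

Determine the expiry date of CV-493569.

December 13, 2029

Base term: filing date + 17 years → 6 February 2029.
Marketing Approval Extension: 210 days (within the 1513-day cap) → +210 days → 4 September 2029.
Processing Delay Credit: +100 days → 13 December 2029.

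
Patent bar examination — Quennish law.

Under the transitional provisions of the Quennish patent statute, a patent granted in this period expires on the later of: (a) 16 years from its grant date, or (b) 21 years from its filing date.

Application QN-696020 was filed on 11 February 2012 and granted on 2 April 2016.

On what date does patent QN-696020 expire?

(a) grant + 16 years → 2 April 2032.
(b) filing + 21 years → 11 February 2033.
Later of the two: 11 February 2033.

2033-02-11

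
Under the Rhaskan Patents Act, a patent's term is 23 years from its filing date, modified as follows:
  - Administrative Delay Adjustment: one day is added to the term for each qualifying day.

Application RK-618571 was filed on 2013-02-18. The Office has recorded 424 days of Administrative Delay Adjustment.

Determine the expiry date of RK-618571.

Base term: filing date + 23 years → 18 February 2036.
Administrative Delay Adjustment: +424 days → 17 April 2037.

April 17, 2037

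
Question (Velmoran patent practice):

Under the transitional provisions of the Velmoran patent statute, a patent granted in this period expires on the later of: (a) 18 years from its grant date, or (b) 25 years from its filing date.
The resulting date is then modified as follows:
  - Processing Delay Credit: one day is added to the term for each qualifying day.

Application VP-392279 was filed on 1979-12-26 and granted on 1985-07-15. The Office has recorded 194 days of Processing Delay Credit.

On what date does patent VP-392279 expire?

July 8, 2005

(a) grant + 18 years → 15 July 2003.
(b) filing + 25 years → 26 December 2004.
Later of the two: 26 December 2004.
Processing Delay Credit: +194 days → 8 July 2005.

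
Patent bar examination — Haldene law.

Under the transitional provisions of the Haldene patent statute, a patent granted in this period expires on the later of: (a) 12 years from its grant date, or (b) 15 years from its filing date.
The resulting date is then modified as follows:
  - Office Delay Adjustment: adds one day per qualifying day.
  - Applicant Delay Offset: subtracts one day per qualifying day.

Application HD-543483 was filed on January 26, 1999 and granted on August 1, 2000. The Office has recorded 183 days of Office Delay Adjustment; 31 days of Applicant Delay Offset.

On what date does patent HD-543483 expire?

2014-06-27

(a) grant + 12 years → 1 August 2012.
(b) filing + 15 years → 26 January 2014.
Later of the two: 26 January 2014.
Office Delay Adjustment: +183 days → 28 July 2014.
Applicant Delay Offset: −31 days → 27 June 2014.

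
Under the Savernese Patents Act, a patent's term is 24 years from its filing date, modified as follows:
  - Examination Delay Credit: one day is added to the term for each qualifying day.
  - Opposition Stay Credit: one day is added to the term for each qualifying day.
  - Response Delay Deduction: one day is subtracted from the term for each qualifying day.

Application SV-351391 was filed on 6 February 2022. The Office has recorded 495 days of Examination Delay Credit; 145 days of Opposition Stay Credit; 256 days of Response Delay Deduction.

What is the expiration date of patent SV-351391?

Base term: filing date + 24 years → 6 February 2046.
Examination Delay Credit: +495 days → 16 June 2047.
Opposition Stay Credit: +145 days → 8 November 2047.
Response Delay Deduction: −256 days → 25 February 2047.

February 25, 2047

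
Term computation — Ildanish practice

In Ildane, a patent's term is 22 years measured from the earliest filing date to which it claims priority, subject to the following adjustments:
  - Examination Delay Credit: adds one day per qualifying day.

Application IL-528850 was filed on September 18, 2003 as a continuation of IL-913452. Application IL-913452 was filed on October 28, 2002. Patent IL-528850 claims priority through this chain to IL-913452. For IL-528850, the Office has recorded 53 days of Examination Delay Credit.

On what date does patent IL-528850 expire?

Earliest priority filing: 28 October 2002.
Base term: 28 October 2002 + 22 years → 28 October 2024.
Examination Delay Credit: +53 days → 20 December 2024.

December 20, 2024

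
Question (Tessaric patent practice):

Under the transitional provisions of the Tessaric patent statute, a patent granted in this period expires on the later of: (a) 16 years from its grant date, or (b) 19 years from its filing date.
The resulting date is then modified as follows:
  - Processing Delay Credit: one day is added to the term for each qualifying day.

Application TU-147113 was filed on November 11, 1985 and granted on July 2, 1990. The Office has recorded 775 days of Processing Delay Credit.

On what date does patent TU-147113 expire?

August 15, 2008

(a) grant + 16 years → 2 July 2006.
(b) filing + 19 years → 11 November 2004.
Later of the two: 2 July 2006.
Processing Delay Credit: +775 days → 15 August 2008.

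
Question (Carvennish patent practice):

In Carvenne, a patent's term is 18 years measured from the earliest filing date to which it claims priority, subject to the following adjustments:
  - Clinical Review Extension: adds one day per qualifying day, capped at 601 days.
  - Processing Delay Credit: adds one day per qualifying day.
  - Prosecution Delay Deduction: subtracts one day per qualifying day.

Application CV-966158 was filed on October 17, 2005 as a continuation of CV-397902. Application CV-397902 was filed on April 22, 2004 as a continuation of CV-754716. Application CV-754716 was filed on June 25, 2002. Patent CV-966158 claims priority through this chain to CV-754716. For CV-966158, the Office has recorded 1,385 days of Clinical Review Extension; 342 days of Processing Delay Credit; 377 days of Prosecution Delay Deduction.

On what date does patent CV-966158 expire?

2022-01-12

Earliest priority filing: 25 June 2002.
Base term: 25 June 2002 + 18 years → 25 June 2020.
Clinical Review Extension: 1385 days claimed exceeds the 601-day cap, so +601 days → 16 February 2022.
Processing Delay Credit: +342 days → 24 January 2023.
Prosecution Delay Deduction: −377 days → 12 January 2022.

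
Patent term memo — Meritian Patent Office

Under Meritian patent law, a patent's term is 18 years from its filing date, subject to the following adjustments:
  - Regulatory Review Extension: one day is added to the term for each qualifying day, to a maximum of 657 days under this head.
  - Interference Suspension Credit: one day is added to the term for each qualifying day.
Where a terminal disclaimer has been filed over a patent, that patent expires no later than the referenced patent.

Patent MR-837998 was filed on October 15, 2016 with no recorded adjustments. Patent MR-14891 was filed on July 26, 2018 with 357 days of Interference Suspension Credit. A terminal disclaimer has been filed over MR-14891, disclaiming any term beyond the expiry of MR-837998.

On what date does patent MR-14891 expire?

2034-10-15

Natural term of MR-14891:
  Base: filing + 18 years → 26 July 2036.
  Interference Suspension Credit: +357 days → 18 July 2037.
Expiry of referenced patent MR-837998:
  Base: filing + 18 years → 15 October 2034.
Terminal disclaimer: MR-14891 expires on the earlier of 18 July 2037 and 15 October 2034.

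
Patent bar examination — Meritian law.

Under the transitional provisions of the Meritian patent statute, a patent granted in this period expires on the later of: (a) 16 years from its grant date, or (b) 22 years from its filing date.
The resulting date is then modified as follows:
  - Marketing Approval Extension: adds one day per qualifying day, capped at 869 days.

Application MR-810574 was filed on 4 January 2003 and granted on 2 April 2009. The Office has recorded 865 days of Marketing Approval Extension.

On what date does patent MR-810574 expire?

2027-08-15

(a) grant + 16 years → 2 April 2025.
(b) filing + 22 years → 4 January 2025.
Later of the two: 2 April 2025.
Marketing Approval Extension: 865 days (within the 869-day cap) → +865 days → 15 August 2027.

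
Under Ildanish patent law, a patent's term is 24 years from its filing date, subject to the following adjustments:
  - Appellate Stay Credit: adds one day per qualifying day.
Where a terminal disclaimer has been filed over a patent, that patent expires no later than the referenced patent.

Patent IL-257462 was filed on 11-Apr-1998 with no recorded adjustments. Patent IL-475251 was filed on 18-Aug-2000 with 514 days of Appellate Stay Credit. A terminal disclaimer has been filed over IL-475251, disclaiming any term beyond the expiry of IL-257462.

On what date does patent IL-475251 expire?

April 11, 2022

Natural term of IL-475251:
  Base: filing + 24 years → 18 August 2024.
  Appellate Stay Credit: +514 days → 14 January 2026.
Expiry of referenced patent IL-257462:
  Base: filing + 24 years → 11 April 2022.
Terminal disclaimer: IL-475251 expires on the earlier of 14 January 2026 and 11 April 2022.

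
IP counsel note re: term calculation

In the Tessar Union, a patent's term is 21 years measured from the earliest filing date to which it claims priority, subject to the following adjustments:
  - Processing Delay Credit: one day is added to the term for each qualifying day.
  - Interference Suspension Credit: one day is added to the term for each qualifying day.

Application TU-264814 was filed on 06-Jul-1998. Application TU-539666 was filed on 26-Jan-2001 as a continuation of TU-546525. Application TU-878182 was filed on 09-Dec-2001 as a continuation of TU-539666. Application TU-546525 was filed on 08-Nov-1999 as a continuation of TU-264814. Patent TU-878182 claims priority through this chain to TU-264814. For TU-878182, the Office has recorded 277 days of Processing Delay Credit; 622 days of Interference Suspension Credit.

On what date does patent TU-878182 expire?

Earliest priority filing: 6 July 1998.
Base term: 6 July 1998 + 21 years → 6 July 2019.
Processing Delay Credit: +277 days → 8 April 2020.
Interference Suspension Credit: +622 days → 21 December 2021.

2021-12-21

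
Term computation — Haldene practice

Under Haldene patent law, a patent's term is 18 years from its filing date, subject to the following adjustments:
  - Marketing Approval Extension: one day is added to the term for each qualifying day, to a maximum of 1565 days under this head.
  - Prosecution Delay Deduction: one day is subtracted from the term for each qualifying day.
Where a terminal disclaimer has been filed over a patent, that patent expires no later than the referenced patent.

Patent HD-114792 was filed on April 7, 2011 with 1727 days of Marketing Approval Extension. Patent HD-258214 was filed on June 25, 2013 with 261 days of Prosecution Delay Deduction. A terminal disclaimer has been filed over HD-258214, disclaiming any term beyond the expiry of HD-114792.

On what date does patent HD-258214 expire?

2030-10-07

Natural term of HD-258214:
  Base: filing + 18 years → 25 June 2031.
  Prosecution Delay Deduction: −261 days → 7 October 2030.
Expiry of referenced patent HD-114792:
  Base: filing + 18 years → 7 April 2029.
  Marketing Approval Extension: 1727 days claimed exceeds the 1565-day cap, so +1565 days → 20 July 2033.
Terminal disclaimer: HD-258214 expires on the earlier of 7 October 2030 and 20 July 2033.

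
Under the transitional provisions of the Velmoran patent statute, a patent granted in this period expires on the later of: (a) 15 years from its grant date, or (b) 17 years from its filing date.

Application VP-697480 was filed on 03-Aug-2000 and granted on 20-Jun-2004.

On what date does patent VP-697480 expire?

June 20, 2019

(a) grant + 15 years → 20 June 2019.
(b) filing + 17 years → 3 August 2017.
Later of the two: 20 June 2019.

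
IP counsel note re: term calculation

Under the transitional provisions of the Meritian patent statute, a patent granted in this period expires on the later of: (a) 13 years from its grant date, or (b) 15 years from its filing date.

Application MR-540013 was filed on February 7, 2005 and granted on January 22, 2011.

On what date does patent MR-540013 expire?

(a) grant + 13 years → 22 January 2024.
(b) filing + 15 years → 7 February 2020.
Later of the two: 22 January 2024.

January 22, 2024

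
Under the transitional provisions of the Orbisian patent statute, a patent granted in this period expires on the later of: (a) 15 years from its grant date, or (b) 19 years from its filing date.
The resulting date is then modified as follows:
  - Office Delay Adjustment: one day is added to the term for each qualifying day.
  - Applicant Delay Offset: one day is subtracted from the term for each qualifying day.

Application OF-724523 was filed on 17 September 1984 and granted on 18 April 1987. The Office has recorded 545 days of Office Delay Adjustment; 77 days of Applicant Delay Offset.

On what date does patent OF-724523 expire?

2004-12-28

(a) grant + 15 years → 18 April 2002.
(b) filing + 19 years → 17 September 2003.
Later of the two: 17 September 2003.
Office Delay Adjustment: +545 days → 15 March 2005.
Applicant Delay Offset: −77 days → 28 December 2004.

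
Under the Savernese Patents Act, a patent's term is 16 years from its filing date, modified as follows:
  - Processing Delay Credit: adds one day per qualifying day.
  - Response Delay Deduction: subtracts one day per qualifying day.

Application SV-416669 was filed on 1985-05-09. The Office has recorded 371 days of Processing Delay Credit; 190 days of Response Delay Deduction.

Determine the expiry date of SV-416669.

Base term: filing date + 16 years → 9 May 2001.
Processing Delay Credit: +371 days → 15 May 2002.
Response Delay Deduction: −190 days → 6 November 2001.

2001-11-06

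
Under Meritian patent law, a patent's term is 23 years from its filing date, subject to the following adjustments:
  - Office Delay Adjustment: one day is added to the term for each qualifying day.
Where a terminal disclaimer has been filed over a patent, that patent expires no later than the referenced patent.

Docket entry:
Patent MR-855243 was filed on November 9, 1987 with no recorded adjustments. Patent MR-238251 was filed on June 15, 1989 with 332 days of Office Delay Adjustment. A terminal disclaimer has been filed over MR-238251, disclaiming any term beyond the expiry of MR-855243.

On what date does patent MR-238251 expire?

November 9, 2010

Natural term of MR-238251:
  Base: filing + 23 years → 15 June 2012.
  Office Delay Adjustment: +332 days → 13 May 2013.
Expiry of referenced patent MR-855243:
  Base: filing + 23 years → 9 November 2010.
Terminal disclaimer: MR-238251 expires on the earlier of 13 May 2013 and 9 November 2010.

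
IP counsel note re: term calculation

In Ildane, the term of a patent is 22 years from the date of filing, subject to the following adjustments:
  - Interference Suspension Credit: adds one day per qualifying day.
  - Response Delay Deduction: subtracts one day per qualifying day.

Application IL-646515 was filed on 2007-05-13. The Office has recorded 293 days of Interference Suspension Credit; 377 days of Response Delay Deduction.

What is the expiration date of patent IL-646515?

Base term: filing date + 22 years → 13 May 2029.
Interference Suspension Credit: +293 days → 2 March 2030.
Response Delay Deduction: −377 days → 18 February 2029.

2029-02-18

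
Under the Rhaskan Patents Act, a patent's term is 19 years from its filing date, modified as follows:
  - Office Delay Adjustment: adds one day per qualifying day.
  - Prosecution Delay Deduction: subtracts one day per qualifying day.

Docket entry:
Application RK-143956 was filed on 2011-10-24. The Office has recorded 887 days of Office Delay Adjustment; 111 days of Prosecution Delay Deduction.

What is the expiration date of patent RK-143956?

December 8, 2032

Base term: filing date + 19 years → 24 October 2030.
Office Delay Adjustment: +887 days → 29 March 2033.
Prosecution Delay Deduction: −111 days → 8 December 2032.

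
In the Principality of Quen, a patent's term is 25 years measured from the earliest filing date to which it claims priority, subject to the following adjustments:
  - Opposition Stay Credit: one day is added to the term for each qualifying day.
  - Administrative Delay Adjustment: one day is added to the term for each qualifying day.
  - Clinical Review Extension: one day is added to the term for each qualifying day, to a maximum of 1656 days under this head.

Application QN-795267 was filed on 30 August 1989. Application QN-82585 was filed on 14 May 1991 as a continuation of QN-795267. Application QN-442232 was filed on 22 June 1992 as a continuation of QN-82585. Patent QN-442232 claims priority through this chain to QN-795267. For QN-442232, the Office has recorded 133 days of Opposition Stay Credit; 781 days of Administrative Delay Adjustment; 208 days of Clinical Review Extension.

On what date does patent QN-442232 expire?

2017-09-25

Earliest priority filing: 30 August 1989.
Base term: 30 August 1989 + 25 years → 30 August 2014.
Opposition Stay Credit: +133 days → 10 January 2015.
Administrative Delay Adjustment: +781 days → 1 March 2017.
Clinical Review Extension: 208 days (within the 1656-day cap) → +208 days → 25 September 2017.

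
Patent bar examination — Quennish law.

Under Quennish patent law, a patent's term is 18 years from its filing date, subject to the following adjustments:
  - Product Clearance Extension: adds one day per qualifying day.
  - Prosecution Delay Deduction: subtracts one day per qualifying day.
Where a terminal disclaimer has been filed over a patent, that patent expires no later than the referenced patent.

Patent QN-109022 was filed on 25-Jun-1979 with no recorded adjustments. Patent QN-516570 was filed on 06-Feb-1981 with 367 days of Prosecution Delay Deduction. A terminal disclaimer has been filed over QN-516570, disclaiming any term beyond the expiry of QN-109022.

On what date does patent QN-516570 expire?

1997-06-25

Natural term of QN-516570:
  Base: filing + 18 years → 6 February 1999.
  Prosecution Delay Deduction: −367 days → 4 February 1998.
Expiry of referenced patent QN-109022:
  Base: filing + 18 years → 25 June 1997.
Terminal disclaimer: QN-516570 expires on the earlier of 4 February 1998 and 25 June 1997.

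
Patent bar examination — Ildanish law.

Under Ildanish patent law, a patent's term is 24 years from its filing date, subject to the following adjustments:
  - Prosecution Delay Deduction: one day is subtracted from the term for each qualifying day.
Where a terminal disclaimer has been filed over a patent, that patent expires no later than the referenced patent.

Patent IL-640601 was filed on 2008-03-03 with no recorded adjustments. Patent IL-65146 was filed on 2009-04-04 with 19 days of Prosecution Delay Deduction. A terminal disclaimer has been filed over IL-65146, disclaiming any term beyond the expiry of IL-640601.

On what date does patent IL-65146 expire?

Natural term of IL-65146:
  Base: filing + 24 years → 4 April 2033.
  Prosecution Delay Deduction: −19 days → 16 March 2033.
Expiry of referenced patent IL-640601:
  Base: filing + 24 years → 3 March 2032.
Terminal disclaimer: IL-65146 expires on the earlier of 16 March 2033 and 3 March 2032.

March 3, 2032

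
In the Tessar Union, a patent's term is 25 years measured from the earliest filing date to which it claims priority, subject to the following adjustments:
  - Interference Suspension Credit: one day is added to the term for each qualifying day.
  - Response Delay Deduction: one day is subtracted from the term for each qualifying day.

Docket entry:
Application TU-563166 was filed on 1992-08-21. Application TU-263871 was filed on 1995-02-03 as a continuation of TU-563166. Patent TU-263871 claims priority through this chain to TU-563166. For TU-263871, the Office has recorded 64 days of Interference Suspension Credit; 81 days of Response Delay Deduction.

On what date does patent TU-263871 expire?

August 4, 2017

Earliest priority filing: 21 August 1992.
Base term: 21 August 1992 + 25 years → 21 August 2017.
Interference Suspension Credit: +64 days → 24 October 2017.
Response Delay Deduction: −81 days → 4 August 2017.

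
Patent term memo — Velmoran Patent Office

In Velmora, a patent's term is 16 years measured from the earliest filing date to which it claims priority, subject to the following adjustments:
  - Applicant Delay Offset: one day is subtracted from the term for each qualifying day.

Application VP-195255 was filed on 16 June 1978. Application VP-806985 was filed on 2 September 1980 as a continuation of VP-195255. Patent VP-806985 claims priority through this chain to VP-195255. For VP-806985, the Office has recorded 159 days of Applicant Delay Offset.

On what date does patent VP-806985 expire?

Earliest priority filing: 16 June 1978.
Base term: 16 June 1978 + 16 years → 16 June 1994.
Applicant Delay Offset: −159 days → 8 January 1994.

January 8, 1994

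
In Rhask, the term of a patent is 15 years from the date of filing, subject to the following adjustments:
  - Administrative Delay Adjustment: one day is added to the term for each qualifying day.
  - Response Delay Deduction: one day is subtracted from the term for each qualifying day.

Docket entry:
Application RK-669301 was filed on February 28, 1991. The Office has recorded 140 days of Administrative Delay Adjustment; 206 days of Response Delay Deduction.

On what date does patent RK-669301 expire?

Base term: filing date + 15 years → 28 February 2006.
Administrative Delay Adjustment: +140 days → 18 July 2006.
Response Delay Deduction: −206 days → 24 December 2005.

December 24, 2005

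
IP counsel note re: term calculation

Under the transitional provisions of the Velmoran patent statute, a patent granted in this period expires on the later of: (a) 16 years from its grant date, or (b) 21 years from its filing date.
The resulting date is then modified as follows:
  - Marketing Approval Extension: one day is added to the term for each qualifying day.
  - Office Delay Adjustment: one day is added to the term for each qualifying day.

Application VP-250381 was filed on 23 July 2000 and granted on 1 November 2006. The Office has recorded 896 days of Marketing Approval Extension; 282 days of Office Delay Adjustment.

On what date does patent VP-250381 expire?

(a) grant + 16 years → 1 November 2022.
(b) filing + 21 years → 23 July 2021.
Later of the two: 1 November 2022.
Marketing Approval Extension: +896 days → 15 April 2025.
Office Delay Adjustment: +282 days → 22 January 2026.

2026-01-22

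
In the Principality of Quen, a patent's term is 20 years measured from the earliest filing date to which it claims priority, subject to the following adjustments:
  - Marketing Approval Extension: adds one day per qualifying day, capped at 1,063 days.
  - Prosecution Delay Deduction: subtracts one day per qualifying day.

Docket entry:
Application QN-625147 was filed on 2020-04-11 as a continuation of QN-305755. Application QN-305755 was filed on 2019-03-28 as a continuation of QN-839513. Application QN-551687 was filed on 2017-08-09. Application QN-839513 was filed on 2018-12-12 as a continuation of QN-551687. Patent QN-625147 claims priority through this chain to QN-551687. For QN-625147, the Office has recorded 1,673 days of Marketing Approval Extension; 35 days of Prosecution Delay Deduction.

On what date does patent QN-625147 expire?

June 2, 2040

Earliest priority filing: 9 August 2017.
Base term: 9 August 2017 + 20 years → 9 August 2037.
Marketing Approval Extension: 1673 days claimed exceeds the 1063-day cap, so +1063 days → 7 July 2040.
Prosecution Delay Deduction: −35 days → 2 June 2040.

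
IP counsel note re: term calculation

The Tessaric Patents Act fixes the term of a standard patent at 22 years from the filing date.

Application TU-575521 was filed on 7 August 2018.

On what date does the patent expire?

Filing date + 22 years → 7 August 2040.

August 7, 2040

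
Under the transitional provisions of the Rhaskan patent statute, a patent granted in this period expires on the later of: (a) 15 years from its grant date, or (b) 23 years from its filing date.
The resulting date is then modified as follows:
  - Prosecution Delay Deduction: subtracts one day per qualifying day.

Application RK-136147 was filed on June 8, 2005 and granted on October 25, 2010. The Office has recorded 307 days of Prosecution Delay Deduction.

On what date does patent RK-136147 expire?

(a) grant + 15 years → 25 October 2025.
(b) filing + 23 years → 8 June 2028.
Later of the two: 8 June 2028.
Prosecution Delay Deduction: −307 days → 6 August 2027.

August 6, 2027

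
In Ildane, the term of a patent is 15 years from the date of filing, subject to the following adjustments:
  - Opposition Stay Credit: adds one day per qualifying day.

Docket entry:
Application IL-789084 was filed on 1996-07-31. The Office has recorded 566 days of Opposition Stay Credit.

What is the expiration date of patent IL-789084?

February 16, 2013

Base term: filing date + 15 years → 31 July 2011.
Opposition Stay Credit: +566 days → 16 February 2013.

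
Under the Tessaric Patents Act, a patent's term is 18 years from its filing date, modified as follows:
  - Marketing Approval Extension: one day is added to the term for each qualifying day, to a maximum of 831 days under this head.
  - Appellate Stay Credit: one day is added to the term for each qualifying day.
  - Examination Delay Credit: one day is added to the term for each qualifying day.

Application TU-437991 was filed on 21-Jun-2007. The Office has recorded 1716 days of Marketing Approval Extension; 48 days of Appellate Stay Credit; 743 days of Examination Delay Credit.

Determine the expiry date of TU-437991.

Base term: filing date + 18 years → 21 June 2025.
Marketing Approval Extension: 1716 days claimed exceeds the 831-day cap, so +831 days → 30 September 2027.
Appellate Stay Credit: +48 days → 17 November 2027.
Examination Delay Credit: +743 days → 29 November 2029.

November 29, 2029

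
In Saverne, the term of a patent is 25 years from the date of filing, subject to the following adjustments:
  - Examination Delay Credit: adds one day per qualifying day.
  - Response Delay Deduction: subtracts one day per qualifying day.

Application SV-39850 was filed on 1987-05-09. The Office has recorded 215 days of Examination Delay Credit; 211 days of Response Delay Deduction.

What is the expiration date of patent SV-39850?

Base term: filing date + 25 years → 9 May 2012.
Examination Delay Credit: +215 days → 10 December 2012.
Response Delay Deduction: −211 days → 13 May 2012.

May 13, 2012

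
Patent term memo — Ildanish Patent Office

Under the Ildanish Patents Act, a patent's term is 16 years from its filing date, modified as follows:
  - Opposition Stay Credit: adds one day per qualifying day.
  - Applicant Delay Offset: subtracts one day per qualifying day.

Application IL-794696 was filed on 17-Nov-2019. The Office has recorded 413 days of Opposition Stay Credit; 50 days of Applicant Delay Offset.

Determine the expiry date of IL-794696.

2036-11-14

Base term: filing date + 16 years → 17 November 2035.
Opposition Stay Credit: +413 days → 3 January 2037.
Applicant Delay Offset: −50 days → 14 November 2036.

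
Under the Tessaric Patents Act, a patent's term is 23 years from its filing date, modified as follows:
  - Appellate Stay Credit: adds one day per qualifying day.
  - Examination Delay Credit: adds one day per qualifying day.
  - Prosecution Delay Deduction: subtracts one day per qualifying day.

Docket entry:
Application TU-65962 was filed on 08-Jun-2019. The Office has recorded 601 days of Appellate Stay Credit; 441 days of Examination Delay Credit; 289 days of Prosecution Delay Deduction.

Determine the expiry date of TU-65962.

June 30, 2044

Base term: filing date + 23 years → 8 June 2042.
Appellate Stay Credit: +601 days → 30 January 2044.
Examination Delay Credit: +441 days → 15 April 2045.
Prosecution Delay Deduction: −289 days → 30 June 2044.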